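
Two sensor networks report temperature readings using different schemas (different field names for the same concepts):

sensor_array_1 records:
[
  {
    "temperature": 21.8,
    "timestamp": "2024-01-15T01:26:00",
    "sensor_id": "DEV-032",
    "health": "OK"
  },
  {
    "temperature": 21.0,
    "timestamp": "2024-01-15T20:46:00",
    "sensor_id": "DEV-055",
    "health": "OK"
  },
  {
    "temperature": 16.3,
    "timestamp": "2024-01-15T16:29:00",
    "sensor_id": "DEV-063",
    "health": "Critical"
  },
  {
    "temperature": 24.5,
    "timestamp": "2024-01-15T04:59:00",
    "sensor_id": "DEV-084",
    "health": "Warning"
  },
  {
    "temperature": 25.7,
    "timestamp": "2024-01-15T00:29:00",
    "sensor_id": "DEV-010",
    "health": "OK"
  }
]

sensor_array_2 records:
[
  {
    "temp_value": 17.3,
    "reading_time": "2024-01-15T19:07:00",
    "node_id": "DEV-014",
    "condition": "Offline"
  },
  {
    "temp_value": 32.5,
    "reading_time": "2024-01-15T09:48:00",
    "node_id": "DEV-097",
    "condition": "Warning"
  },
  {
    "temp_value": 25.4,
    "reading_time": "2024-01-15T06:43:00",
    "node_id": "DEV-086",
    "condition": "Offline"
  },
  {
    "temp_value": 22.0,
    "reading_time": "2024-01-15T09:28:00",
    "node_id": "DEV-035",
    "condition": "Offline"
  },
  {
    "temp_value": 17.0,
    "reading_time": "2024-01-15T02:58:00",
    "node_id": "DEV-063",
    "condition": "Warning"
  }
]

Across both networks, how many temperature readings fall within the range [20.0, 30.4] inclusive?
6

Schema mapping: "temperature" (sensor_array_1) = "temp_value" (sensor_array_2) = temperature

Readings in [20.0, 30.4] from sensor_array_1: 4
Readings in [20.0, 30.4] from sensor_array_2: 2

Total count: 4 + 2 = 6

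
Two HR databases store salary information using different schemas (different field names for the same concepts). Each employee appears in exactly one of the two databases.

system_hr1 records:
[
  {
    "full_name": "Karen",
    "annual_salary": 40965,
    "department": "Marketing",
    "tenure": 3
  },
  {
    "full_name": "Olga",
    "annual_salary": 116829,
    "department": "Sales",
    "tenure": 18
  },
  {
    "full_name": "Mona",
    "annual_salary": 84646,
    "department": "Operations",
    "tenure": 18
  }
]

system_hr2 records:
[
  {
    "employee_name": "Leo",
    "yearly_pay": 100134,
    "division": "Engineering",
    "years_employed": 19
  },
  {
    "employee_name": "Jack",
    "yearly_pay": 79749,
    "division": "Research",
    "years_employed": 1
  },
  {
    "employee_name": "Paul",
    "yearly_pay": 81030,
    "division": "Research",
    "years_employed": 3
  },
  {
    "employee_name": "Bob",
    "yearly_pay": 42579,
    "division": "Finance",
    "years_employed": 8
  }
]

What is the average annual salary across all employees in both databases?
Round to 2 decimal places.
77990.29

Schema mapping: "annual_salary" (system_hr1) = "yearly_pay" (system_hr2) = annual salary

All salaries: [40965, 116829, 84646, 100134, 79749, 81030, 42579]
Sum: 545932
Count: 7
Average: 545932 / 7 = 77990.29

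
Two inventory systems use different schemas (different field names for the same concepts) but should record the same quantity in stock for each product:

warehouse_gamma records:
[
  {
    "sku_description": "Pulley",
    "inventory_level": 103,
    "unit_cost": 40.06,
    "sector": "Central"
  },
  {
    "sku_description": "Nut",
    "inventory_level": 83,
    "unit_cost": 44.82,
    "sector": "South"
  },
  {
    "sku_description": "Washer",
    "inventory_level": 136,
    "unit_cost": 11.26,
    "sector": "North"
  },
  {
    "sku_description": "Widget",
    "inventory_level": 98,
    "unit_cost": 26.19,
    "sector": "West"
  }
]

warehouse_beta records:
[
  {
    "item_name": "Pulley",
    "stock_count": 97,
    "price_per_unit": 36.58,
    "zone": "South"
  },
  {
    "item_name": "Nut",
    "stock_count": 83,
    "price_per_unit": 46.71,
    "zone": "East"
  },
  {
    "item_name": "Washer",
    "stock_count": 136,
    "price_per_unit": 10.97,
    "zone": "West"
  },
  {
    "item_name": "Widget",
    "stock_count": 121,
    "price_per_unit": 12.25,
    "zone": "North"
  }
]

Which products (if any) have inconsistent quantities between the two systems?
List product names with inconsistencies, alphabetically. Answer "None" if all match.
Pulley, Widget

Schema mappings:
- "sku_description" (warehouse_gamma) = "item_name" (warehouse_beta) = product name
- "inventory_level" (warehouse_gamma) = "stock_count" (warehouse_beta) = quantity

Comparison:
  Pulley: 103 vs 97 - MISMATCH
  Nut: 83 vs 83 - MATCH
  Washer: 136 vs 136 - MATCH
  Widget: 98 vs 121 - MISMATCH

Products with inconsistencies: Pulley, Widget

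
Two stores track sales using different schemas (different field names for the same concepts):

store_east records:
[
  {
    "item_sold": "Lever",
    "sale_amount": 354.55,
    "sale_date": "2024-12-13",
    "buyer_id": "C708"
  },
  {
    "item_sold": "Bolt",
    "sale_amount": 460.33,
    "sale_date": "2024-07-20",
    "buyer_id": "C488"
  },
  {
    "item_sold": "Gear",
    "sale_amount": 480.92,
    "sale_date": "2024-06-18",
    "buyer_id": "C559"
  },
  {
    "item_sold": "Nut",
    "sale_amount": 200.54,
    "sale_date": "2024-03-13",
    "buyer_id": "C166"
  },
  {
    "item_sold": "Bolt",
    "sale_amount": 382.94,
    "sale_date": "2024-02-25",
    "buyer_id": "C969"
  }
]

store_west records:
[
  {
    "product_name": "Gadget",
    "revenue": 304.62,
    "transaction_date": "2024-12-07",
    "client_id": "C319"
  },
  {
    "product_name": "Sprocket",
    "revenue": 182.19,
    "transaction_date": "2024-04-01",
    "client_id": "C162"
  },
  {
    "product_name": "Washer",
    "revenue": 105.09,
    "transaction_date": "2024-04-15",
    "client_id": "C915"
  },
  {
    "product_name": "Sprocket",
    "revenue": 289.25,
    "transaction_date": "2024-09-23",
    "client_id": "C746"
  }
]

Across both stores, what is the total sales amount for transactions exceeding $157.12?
2655.34

Schema mapping: "sale_amount" (store_east) = "revenue" (store_west) = sale amount

Sum of sales > $157.12 in store_east: 1879.28
Sum of sales > $157.12 in store_west: 776.06

Total: 1879.28 + 776.06 = 2655.34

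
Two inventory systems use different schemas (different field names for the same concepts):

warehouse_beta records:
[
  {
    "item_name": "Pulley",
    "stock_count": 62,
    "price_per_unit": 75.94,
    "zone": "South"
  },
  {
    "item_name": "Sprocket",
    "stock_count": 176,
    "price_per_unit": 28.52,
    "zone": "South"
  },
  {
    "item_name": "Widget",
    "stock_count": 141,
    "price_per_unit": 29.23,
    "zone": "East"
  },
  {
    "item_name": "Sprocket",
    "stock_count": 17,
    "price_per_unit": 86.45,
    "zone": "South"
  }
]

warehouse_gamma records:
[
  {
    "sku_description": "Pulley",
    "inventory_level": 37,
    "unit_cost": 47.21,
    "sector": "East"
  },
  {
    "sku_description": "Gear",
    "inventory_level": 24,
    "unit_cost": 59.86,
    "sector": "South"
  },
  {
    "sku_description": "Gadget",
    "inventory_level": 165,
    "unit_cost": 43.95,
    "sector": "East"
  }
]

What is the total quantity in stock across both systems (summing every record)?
622

To reconcile these schemas, identify the field holding the quantity in stock in each system:
1. In warehouse_beta it is "stock_count"
2. In warehouse_gamma it is "inventory_level"

From warehouse_beta: 62 + 176 + 141 + 17 = 396
From warehouse_gamma: 37 + 24 + 165 = 226

Total: 396 + 226 = 622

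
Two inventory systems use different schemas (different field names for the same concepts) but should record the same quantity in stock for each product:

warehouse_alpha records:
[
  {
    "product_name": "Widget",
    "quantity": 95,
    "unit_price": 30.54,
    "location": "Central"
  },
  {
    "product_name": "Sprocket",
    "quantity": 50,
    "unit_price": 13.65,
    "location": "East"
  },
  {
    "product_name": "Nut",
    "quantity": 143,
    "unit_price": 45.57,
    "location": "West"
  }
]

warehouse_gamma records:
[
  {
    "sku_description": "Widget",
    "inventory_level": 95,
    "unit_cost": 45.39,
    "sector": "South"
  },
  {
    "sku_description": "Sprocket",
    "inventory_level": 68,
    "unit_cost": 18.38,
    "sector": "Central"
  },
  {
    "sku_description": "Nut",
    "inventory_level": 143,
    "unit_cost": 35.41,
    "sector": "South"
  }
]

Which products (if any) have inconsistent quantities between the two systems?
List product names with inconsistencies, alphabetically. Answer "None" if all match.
Sprocket

Schema mappings:
- "product_name" (warehouse_alpha) = "sku_description" (warehouse_gamma) = product name
- "quantity" (warehouse_alpha) = "inventory_level" (warehouse_gamma) = quantity

Comparison:
  Widget: 95 vs 95 - MATCH
  Sprocket: 50 vs 68 - MISMATCH
  Nut: 143 vs 143 - MATCH

Products with inconsistencies: Sprocket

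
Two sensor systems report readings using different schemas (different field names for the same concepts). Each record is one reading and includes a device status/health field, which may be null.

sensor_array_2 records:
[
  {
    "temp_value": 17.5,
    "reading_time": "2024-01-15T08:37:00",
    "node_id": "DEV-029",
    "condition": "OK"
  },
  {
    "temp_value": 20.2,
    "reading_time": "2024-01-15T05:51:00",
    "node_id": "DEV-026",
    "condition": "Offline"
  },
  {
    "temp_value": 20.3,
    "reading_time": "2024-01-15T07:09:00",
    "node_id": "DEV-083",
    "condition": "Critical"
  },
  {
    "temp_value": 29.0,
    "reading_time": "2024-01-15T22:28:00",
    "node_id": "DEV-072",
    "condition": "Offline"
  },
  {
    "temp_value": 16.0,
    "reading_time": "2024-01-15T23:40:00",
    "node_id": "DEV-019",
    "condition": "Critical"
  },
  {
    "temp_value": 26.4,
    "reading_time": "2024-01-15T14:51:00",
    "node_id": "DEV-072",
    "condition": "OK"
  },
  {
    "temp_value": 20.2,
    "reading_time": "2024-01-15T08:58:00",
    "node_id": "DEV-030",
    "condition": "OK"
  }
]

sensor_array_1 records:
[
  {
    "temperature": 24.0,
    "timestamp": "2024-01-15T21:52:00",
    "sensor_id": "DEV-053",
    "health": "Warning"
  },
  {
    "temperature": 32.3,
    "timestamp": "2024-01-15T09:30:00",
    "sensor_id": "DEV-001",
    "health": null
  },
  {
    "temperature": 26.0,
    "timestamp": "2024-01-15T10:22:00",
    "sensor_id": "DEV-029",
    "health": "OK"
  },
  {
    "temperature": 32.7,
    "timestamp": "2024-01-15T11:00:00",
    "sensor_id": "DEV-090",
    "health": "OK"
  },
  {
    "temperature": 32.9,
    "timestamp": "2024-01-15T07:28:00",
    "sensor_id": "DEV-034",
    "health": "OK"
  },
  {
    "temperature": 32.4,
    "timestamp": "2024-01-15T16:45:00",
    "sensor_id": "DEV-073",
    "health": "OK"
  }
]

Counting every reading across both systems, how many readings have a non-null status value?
12

Schema mapping: "condition" (sensor_array_2) = "health" (sensor_array_1) = status

Non-null in sensor_array_2: 7
Non-null in sensor_array_1: 5

Total non-null: 7 + 5 = 12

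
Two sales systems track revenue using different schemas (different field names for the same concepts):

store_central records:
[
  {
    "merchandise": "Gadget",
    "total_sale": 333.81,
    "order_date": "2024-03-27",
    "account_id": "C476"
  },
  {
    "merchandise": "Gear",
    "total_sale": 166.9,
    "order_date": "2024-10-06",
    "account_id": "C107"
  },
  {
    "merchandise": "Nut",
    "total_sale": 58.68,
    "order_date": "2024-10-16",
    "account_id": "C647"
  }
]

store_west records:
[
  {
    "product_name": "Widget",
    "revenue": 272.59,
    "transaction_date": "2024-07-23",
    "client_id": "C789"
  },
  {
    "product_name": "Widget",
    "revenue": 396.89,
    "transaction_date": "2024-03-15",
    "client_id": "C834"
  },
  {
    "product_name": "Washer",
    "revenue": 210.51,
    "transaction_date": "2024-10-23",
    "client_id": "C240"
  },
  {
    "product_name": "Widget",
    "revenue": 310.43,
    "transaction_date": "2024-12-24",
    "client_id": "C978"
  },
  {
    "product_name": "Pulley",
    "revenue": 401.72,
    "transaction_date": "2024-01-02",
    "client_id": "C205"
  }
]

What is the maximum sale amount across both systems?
401.72

Reconcile: "total_sale" (store_central) = "revenue" (store_west) = sale amount

Maximum in store_central: 333.81
Maximum in store_west: 401.72

Overall maximum: max(333.81, 401.72) = 401.72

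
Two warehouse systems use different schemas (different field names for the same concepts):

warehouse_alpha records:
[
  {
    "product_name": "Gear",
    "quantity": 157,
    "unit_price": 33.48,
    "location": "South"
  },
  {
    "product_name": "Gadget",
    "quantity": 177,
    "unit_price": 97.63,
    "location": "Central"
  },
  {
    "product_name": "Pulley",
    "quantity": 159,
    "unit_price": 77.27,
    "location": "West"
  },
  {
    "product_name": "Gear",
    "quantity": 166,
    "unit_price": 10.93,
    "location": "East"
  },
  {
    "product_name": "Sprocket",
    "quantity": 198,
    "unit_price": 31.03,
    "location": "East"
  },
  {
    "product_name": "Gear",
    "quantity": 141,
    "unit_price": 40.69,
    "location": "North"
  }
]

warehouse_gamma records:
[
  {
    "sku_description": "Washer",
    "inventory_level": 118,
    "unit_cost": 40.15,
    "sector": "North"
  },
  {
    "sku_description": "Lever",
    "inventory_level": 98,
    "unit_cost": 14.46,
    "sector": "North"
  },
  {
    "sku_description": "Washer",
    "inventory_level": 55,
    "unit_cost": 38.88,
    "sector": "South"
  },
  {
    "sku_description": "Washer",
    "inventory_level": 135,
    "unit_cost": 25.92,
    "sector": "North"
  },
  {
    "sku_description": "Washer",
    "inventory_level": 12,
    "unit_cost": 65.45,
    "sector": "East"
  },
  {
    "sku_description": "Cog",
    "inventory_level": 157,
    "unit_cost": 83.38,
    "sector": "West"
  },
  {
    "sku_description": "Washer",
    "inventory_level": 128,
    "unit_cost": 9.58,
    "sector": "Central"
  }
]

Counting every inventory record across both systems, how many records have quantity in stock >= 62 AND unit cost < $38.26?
6

Schema mappings:
- "quantity" (warehouse_alpha) = "inventory_level" (warehouse_gamma) = quantity
- "unit_price" (warehouse_alpha) = "unit_cost" (warehouse_gamma) = unit cost

Records meeting both conditions in warehouse_alpha: 3
Records meeting both conditions in warehouse_gamma: 3

Total: 3 + 3 = 6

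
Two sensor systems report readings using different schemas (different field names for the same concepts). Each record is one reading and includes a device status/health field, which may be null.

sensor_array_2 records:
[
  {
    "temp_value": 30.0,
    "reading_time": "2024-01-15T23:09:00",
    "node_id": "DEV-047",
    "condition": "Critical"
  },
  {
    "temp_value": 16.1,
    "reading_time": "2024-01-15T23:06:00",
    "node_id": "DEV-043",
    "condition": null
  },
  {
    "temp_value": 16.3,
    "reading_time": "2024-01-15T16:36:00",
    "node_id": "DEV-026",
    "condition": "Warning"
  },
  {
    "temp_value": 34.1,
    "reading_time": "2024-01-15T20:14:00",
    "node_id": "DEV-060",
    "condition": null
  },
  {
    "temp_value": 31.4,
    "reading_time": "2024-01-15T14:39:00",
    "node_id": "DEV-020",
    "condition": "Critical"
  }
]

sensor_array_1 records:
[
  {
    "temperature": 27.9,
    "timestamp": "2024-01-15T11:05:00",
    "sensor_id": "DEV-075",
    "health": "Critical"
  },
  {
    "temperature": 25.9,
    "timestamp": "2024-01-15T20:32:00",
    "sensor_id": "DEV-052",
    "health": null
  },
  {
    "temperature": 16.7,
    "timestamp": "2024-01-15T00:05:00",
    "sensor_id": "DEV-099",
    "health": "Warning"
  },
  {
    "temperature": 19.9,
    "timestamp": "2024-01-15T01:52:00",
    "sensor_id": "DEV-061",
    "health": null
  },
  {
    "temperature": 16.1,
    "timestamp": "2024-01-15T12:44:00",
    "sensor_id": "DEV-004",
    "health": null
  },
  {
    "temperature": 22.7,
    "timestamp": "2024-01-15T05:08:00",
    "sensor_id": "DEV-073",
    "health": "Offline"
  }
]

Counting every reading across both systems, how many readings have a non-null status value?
6

Schema mapping: "condition" (sensor_array_2) = "health" (sensor_array_1) = status

Non-null in sensor_array_2: 3
Non-null in sensor_array_1: 3

Total non-null: 3 + 3 = 6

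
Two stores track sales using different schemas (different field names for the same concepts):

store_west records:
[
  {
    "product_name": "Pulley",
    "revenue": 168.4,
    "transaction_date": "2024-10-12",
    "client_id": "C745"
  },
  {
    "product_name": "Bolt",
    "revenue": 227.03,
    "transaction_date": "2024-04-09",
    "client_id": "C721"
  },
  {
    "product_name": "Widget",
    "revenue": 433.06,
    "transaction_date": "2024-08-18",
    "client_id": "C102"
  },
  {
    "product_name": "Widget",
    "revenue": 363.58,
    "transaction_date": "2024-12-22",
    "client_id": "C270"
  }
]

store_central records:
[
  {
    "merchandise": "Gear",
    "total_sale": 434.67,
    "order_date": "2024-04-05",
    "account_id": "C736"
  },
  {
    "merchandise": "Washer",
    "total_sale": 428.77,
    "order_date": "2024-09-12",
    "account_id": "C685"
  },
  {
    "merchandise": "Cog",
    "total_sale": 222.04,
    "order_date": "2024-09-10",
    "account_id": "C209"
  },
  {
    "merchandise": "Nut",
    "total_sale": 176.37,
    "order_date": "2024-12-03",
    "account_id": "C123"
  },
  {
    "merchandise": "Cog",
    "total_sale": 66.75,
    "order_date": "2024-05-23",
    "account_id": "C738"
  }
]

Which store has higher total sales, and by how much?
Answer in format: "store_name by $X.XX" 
store_central by $136.53

Schema mapping: "revenue" (store_west) = "total_sale" (store_central) = sale amount

Total for store_west: 1192.07
Total for store_central: 1328.60

Difference: |1192.07 - 1328.60| = 136.53
store_central has higher sales by $136.53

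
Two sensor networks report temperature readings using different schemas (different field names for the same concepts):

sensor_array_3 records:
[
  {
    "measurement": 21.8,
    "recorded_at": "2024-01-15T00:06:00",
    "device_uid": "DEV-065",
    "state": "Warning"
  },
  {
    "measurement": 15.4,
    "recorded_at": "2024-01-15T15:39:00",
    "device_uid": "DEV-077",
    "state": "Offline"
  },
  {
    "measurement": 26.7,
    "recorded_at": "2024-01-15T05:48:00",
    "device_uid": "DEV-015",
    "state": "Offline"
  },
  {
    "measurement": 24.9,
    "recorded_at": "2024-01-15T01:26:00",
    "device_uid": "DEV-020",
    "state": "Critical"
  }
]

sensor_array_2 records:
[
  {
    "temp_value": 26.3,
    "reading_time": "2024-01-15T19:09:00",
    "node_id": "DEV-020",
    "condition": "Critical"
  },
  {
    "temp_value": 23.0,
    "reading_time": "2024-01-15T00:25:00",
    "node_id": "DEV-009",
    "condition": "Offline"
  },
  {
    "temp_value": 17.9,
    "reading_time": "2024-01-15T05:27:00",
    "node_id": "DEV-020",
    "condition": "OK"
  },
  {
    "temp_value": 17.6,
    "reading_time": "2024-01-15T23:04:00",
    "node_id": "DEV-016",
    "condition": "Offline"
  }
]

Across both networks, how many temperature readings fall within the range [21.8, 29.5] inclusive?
5

Schema mapping: "measurement" (sensor_array_3) = "temp_value" (sensor_array_2) = temperature

Readings in [21.8, 29.5] from sensor_array_3: 3
Readings in [21.8, 29.5] from sensor_array_2: 2

Total count: 3 + 2 = 5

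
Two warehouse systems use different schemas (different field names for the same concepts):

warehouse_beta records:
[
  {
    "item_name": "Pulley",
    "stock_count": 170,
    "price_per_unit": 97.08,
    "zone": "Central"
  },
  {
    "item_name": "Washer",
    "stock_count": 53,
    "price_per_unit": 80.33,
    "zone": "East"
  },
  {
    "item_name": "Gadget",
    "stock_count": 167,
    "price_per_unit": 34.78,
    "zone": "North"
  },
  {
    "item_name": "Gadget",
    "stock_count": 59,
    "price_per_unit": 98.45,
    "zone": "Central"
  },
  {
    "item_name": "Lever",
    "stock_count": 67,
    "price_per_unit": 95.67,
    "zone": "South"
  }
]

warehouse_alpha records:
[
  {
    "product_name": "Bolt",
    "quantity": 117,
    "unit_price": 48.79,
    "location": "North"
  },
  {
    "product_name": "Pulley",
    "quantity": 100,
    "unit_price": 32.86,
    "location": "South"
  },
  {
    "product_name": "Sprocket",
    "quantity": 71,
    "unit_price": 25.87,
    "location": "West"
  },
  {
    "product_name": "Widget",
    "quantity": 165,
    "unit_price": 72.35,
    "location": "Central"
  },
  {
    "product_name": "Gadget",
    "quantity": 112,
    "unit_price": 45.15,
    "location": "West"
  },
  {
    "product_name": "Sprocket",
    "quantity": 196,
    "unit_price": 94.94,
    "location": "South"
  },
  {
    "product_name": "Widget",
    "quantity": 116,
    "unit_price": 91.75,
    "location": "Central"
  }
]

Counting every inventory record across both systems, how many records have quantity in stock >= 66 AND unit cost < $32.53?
1

Schema mappings:
- "stock_count" (warehouse_beta) = "quantity" (warehouse_alpha) = quantity
- "price_per_unit" (warehouse_beta) = "unit_price" (warehouse_alpha) = unit cost

Records meeting both conditions in warehouse_beta: 0
Records meeting both conditions in warehouse_alpha: 1

Total: 0 + 1 = 1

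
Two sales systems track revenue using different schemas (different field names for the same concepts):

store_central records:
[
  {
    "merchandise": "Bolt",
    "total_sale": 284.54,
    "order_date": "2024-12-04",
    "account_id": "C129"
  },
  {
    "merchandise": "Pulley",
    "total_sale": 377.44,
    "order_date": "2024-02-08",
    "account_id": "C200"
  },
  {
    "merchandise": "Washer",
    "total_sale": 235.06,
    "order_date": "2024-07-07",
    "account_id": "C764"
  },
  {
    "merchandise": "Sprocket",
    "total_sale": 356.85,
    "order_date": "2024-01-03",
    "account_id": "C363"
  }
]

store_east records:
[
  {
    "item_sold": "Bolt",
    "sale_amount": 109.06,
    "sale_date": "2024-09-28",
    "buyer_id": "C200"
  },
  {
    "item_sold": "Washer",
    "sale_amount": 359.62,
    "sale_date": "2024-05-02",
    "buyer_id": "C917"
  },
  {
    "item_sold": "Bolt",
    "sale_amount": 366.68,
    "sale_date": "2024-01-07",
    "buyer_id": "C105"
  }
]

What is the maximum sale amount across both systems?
377.44

Reconcile: "total_sale" (store_central) = "sale_amount" (store_east) = sale amount

Maximum in store_central: 377.44
Maximum in store_east: 366.68

Overall maximum: max(377.44, 366.68) = 377.44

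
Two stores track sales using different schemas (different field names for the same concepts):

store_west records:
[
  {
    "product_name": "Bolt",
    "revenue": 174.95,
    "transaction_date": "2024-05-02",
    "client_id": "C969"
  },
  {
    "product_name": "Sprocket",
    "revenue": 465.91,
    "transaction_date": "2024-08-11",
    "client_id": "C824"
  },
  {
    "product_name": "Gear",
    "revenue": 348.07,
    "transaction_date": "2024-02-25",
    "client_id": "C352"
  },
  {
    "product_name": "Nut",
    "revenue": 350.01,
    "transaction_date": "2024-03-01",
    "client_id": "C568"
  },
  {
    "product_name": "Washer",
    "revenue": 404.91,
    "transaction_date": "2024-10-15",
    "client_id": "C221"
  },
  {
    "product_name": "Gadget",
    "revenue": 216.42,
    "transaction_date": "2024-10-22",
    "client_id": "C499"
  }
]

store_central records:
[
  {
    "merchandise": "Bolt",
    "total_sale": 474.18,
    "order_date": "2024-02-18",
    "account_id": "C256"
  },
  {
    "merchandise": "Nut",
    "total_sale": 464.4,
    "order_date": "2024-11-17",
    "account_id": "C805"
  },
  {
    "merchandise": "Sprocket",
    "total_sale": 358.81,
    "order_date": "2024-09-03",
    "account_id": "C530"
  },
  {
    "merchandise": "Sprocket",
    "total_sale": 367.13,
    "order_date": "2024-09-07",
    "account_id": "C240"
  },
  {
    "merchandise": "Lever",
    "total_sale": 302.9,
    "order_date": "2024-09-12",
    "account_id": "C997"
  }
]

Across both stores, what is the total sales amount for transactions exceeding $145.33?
3927.69

Schema mapping: "revenue" (store_west) = "total_sale" (store_central) = sale amount

Sum of sales > $145.33 in store_west: 1960.27
Sum of sales > $145.33 in store_central: 1967.42

Total: 1960.27 + 1967.42 = 3927.69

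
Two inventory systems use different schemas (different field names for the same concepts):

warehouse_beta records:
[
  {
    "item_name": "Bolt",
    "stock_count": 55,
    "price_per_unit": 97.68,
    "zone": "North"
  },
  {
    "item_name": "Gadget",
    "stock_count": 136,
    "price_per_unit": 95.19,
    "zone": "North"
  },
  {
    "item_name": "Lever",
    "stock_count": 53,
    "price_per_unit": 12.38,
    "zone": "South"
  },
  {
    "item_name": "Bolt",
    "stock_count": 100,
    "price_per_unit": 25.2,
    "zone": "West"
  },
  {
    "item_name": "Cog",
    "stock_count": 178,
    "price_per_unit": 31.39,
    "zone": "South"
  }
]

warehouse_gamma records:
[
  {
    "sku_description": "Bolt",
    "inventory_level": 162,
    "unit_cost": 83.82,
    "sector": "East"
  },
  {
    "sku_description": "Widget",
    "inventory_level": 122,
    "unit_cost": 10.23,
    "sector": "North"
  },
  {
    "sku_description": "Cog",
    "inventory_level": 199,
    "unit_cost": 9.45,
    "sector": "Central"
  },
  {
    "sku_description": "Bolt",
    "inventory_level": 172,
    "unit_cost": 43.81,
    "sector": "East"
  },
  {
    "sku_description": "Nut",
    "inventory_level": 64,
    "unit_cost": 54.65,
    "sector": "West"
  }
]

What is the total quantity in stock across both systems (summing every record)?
1241

To reconcile these schemas, identify the field holding the quantity in stock in each system:
1. In warehouse_beta it is "stock_count"
2. In warehouse_gamma it is "inventory_level"

From warehouse_beta: 55 + 136 + 53 + 100 + 178 = 522
From warehouse_gamma: 162 + 122 + 199 + 172 + 64 = 719

Total: 522 + 719 = 1241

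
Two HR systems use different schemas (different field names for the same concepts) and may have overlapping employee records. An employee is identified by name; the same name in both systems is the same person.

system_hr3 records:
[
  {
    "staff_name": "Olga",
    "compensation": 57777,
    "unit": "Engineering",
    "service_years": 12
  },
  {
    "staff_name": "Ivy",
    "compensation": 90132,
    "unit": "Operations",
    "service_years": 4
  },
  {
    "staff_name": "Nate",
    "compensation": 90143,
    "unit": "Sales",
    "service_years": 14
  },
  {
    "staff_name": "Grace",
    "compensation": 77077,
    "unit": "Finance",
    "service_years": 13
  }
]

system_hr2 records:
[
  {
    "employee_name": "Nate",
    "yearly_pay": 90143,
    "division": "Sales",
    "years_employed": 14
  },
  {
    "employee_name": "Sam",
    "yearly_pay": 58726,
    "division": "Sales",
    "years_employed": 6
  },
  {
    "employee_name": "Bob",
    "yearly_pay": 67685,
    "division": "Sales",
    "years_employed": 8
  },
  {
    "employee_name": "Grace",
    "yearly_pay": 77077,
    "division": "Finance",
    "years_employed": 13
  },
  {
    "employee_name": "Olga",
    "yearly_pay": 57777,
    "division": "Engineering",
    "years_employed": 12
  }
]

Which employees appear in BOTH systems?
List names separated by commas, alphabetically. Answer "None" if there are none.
Grace, Nate, Olga

Schema mapping: "staff_name" (system_hr3) = "employee_name" (system_hr2) = employee name

Names in system_hr3: ['Grace', 'Ivy', 'Nate', 'Olga']
Names in system_hr2: ['Bob', 'Grace', 'Nate', 'Olga', 'Sam']

Intersection: ['Grace', 'Nate', 'Olga']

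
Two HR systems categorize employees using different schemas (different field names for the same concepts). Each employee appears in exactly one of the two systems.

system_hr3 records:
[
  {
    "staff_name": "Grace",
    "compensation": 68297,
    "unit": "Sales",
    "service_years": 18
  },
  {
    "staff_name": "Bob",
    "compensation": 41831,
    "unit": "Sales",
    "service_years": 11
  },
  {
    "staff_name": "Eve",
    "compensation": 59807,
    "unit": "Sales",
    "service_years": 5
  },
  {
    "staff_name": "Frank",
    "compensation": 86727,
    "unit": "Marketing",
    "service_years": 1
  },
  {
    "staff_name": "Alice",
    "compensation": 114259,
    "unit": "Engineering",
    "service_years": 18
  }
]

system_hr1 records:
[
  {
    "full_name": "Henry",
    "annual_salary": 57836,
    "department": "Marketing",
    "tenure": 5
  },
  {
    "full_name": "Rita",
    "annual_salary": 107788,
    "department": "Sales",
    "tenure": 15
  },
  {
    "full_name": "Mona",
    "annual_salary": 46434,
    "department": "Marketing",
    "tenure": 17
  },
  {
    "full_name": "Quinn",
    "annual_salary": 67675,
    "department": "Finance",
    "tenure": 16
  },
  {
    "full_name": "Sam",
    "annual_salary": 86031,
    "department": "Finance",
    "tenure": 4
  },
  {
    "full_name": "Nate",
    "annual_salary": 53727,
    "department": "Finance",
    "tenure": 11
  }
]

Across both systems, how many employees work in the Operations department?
0

Schema mapping: "unit" (system_hr3) = "department" (system_hr1) = department

Operations employees in system_hr3: 0
Operations employees in system_hr1: 0

Total in Operations: 0 + 0 = 0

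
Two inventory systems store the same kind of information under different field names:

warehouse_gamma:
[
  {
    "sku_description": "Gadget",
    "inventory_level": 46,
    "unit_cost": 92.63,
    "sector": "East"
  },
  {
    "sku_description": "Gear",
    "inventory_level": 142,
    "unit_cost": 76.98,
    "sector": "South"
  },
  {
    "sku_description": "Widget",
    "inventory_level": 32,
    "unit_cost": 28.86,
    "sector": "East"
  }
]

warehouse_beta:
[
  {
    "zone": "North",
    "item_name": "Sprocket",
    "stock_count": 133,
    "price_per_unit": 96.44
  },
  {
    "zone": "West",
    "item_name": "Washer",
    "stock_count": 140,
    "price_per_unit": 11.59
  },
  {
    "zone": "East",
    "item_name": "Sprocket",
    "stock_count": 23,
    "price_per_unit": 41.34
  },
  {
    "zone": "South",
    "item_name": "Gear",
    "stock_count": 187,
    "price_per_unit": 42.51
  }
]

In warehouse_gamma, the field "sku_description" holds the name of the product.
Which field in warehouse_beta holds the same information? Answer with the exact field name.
item_name

In warehouse_gamma, "sku_description" holds the name of the product.
The fields in warehouse_beta are: "zone", "item_name", "stock_count", "price_per_unit".
"item_name" is the match: the name refers to the same concept and its values are product-name strings (e.g. 'Gear', 'Sprocket').
The other fields ("zone", "stock_count", "price_per_unit") hold different kinds of data.

So "sku_description" in warehouse_gamma corresponds to "item_name" in warehouse_beta.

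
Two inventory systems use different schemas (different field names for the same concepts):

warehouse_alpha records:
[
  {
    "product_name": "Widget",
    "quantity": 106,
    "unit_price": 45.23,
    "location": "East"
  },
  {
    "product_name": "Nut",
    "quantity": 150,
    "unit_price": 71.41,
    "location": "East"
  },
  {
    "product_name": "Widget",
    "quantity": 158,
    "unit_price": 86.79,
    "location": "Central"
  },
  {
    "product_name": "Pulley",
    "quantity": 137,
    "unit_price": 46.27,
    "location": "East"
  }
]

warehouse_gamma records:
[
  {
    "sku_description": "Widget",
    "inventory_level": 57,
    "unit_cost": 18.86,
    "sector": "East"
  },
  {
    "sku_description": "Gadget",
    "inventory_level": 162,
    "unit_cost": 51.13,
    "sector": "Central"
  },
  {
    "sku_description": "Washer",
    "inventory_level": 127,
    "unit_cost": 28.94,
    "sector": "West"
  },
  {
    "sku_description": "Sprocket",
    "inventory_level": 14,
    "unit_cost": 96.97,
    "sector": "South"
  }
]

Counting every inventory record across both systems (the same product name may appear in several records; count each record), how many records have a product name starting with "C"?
0

Schema mapping: "product_name" (warehouse_alpha) = "sku_description" (warehouse_gamma) = product name

Records with product name starting with "C" in warehouse_alpha: 0
Records with product name starting with "C" in warehouse_gamma: 0

Total: 0 + 0 = 0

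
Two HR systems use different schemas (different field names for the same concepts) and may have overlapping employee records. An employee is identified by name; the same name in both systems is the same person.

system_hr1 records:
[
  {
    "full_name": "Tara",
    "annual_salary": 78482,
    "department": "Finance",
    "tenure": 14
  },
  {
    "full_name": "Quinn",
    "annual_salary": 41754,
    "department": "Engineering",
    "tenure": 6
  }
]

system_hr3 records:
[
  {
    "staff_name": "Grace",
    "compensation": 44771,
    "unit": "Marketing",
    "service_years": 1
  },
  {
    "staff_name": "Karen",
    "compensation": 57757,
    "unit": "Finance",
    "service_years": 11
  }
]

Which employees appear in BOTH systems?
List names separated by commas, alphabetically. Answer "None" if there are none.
None

Schema mapping: "full_name" (system_hr1) = "staff_name" (system_hr3) = employee name

Names in system_hr1: ['Quinn', 'Tara']
Names in system_hr3: ['Grace', 'Karen']

Intersection: None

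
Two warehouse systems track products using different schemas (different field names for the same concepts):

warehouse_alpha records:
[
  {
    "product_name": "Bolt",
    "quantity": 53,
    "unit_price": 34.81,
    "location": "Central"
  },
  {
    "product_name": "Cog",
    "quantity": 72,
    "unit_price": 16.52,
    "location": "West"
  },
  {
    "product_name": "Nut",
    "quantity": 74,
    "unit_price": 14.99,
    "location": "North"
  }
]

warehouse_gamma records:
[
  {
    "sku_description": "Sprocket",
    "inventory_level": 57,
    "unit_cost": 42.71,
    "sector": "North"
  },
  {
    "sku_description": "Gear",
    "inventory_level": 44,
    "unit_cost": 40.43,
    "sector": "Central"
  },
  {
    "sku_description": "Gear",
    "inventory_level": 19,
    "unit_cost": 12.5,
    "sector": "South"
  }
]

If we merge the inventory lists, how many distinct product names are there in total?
5

Schema mapping: "product_name" (warehouse_alpha) = "sku_description" (warehouse_gamma) = product name

Products in warehouse_alpha: ['Bolt', 'Cog', 'Nut']
Products in warehouse_gamma: ['Gear', 'Sprocket']

Union (unique products): ['Bolt', 'Cog', 'Gear', 'Nut', 'Sprocket']
Count: 5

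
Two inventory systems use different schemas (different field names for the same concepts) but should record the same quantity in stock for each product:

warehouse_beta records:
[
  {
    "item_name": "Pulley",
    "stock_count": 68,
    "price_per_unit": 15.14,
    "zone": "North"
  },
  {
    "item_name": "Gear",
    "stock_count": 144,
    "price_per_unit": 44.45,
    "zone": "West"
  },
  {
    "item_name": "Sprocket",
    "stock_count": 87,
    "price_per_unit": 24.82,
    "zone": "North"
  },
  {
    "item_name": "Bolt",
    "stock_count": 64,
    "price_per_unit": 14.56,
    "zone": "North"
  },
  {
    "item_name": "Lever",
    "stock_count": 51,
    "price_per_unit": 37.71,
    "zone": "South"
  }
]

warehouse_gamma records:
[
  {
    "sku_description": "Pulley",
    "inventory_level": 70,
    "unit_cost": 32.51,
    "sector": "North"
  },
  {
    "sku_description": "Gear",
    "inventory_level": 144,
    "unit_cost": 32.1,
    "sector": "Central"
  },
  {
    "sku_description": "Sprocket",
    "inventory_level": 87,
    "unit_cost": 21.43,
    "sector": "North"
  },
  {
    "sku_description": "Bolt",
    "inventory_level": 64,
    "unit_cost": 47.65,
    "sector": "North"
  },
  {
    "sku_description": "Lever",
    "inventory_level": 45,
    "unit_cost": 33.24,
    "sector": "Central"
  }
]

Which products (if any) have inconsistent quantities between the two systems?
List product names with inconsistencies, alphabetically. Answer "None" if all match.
Lever, Pulley

Schema mappings:
- "item_name" (warehouse_beta) = "sku_description" (warehouse_gamma) = product name
- "stock_count" (warehouse_beta) = "inventory_level" (warehouse_gamma) = quantity

Comparison:
  Pulley: 68 vs 70 - MISMATCH
  Gear: 144 vs 144 - MATCH
  Sprocket: 87 vs 87 - MATCH
  Bolt: 64 vs 64 - MATCH
  Lever: 51 vs 45 - MISMATCH

Products with inconsistencies: Lever, Pulley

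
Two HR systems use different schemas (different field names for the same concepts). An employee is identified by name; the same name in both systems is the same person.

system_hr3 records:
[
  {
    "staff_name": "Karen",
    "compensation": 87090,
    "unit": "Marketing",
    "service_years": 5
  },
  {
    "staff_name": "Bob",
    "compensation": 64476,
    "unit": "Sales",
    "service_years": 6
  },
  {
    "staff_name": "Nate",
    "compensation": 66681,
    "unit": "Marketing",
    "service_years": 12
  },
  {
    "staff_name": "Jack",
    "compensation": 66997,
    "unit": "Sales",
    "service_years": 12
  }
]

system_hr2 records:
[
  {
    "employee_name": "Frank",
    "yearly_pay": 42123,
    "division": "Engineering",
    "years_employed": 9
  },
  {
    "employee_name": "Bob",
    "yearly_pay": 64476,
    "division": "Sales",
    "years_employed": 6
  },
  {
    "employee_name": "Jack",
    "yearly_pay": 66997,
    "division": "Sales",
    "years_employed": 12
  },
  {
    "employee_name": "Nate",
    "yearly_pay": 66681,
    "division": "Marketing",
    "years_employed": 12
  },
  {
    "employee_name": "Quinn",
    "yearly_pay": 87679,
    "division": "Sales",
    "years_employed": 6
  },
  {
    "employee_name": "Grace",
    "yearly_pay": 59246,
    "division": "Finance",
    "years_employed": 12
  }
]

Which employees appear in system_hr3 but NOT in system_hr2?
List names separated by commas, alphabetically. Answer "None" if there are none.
Karen

Schema mapping: "staff_name" (system_hr3) = "employee_name" (system_hr2) = employee name

Names in system_hr3: ['Bob', 'Jack', 'Karen', 'Nate']
Names in system_hr2: ['Bob', 'Frank', 'Grace', 'Jack', 'Nate', 'Quinn']

In system_hr3 but not system_hr2: ['Karen']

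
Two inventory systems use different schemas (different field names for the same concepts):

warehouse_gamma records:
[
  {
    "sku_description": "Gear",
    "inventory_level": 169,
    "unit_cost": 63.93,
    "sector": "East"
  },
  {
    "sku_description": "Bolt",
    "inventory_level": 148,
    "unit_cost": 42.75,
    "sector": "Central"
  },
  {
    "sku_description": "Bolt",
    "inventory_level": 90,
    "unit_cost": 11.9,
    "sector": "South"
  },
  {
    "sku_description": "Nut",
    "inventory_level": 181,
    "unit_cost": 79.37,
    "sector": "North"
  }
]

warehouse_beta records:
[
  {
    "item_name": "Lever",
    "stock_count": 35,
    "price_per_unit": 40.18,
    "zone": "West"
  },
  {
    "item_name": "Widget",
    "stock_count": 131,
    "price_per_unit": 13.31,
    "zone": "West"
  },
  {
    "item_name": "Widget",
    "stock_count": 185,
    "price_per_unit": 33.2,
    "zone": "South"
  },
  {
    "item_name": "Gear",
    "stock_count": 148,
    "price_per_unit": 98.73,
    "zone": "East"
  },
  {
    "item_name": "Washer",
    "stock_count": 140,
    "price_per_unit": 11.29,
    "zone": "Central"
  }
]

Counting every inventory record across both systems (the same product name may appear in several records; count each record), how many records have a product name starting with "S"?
0

Schema mapping: "sku_description" (warehouse_gamma) = "item_name" (warehouse_beta) = product name

Records with product name starting with "S" in warehouse_gamma: 0
Records with product name starting with "S" in warehouse_beta: 0

Total: 0 + 0 = 0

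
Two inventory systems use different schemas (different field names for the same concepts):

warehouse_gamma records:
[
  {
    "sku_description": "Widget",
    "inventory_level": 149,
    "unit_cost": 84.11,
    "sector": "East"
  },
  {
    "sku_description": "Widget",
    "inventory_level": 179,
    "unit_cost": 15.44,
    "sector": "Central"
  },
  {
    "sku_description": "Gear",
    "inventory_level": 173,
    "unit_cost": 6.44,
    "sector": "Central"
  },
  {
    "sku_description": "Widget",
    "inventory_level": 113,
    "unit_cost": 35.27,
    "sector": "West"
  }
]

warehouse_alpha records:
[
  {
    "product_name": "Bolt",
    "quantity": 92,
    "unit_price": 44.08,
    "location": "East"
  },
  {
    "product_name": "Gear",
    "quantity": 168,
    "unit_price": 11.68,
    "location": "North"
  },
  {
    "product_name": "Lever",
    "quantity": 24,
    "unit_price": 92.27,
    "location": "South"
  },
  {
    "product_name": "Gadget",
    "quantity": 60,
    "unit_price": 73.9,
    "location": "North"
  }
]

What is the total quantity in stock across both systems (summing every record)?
958

To reconcile these schemas, identify the field holding the quantity in stock in each system:
1. In warehouse_gamma it is "inventory_level"
2. In warehouse_alpha it is "quantity"

From warehouse_gamma: 149 + 179 + 173 + 113 = 614
From warehouse_alpha: 92 + 168 + 24 + 60 = 344

Total: 614 + 344 = 958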